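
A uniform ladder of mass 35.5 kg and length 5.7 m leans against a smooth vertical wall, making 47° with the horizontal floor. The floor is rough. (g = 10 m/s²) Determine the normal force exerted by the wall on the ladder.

Torques about the foot: N_wall · 5.7 sin 47° = 35.5×10×2.85 cos 47° → N_wall = 165.52 N.

N_wall ≈ 166 N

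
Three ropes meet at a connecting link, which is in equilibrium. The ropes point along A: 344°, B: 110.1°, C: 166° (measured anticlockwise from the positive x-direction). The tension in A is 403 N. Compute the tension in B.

Resolve: ΣF_x = 403 cos 344° + T_B cos 110.1° + T_C cos 166° = 0.
        ΣF_y = 403 sin 344° + T_B sin 110.1° + T_C sin 166° = 0.
The known terms sum to (387.4, -111.1) N, so -0.3437 T_B − 0.9703 T_C = -387.4 and 0.9391 T_B + 0.2419 T_C = 111.1.
Solving simultaneously: T_B = 16.98 N, T_C = 393.2 N.

T_B ≈ 17 N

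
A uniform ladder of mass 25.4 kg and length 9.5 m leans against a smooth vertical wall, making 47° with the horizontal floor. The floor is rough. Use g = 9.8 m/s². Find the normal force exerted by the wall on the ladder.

N_wall ≈ 116 N

Torques about the foot: N_wall · 9.5 sin 47° = 25.4×9.8×4.75 cos 47° → N_wall = 116.06 N.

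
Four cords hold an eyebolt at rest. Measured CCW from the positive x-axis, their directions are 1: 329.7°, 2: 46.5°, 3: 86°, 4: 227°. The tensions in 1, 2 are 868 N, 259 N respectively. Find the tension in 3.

T_3 ≈ 1350 N

Resolve: ΣF_x = 868 cos 329.7° + 259 cos 46.5° + T_3 cos 86° + T_4 cos 227° = 0.
        ΣF_y = 868 sin 329.7° + 259 sin 46.5° + T_3 sin 86° + T_4 sin 227° = 0.
The known terms sum to (927.7, -250.1) N, so 0.0698 T_3 − 0.6820 T_4 = -927.7 and 0.9976 T_3 − 0.7314 T_4 = 250.1.
Solving simultaneously: T_3 = 1349 N, T_4 = 1498 N.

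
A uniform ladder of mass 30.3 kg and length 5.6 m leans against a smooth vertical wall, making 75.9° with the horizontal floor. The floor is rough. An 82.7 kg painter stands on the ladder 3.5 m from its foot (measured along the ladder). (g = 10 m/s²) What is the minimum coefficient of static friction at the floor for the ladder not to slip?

ΣF_y = 0: N_floor = 30.3×10 + 82.7×10 = 1130 N.
Torques about the foot: N_wall · 5.6 sin 75.9° = 30.3×10×2.8 cos 75.9° + 82.7×10×3.5 cos 75.9° → N_wall = 167.88 N.
ΣF_x = 0: f_floor = N_wall = 167.88 N.
μ_min = f_floor / N_floor = 167.88 / 1130 = 0.1486.

μ_min ≈ 0.149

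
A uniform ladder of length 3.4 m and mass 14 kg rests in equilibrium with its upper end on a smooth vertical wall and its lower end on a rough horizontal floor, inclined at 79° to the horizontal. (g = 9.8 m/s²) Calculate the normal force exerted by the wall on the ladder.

Torques about the foot: N_wall · 3.4 sin 79° = 14×9.8×1.7 cos 79° → N_wall = 13.334 N.

N_wall ≈ 13.3 N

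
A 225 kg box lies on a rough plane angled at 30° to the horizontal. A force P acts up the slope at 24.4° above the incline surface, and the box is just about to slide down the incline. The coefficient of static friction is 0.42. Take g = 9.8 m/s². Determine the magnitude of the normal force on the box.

On the verge of sliding down the incline, friction equals μN and acts up the slope.
Perpendicular: N + P sin 24.4° = W cos 30° = 1910 N.
Along incline: P cos 24.4° + μN = W sin 30° with W sin 30° = 1102 N.
Solving the pair for P and N: P = 407.6 N, N = 1741 N (and f = μN = 731.3 N).

N ≈ 1740 N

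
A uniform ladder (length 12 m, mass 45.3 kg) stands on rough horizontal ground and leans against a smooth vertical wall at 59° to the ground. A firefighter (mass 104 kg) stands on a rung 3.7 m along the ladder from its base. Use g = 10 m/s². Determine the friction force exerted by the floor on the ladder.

Torques about the foot: N_wall · 12 sin 59° = 45.3×10×6 cos 59° + 104×10×3.7 cos 59° → N_wall = 328.77 N.
ΣF_x = 0: f_floor = N_wall = 328.77 N.

f ≈ 329 N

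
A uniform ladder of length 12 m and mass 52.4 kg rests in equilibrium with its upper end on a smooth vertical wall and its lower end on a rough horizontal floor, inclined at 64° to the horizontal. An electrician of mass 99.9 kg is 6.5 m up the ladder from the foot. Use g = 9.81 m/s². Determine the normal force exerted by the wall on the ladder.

N_wall ≈ 384 N

Torques about the foot: N_wall · 12 sin 64° = 52.4×9.81×6 cos 64° + 99.9×9.81×6.5 cos 64° → N_wall = 384.27 N.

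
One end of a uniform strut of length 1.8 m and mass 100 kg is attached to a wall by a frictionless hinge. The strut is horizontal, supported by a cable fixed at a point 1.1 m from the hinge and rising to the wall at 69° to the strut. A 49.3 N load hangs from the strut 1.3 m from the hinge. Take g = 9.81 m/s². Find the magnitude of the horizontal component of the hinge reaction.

Take torques about the hinge: T sin 69° · 1.1 = 100×9.81×0.9 + 49.3×1.3 = 946.99 N·m.
So T = 946.99 / (0.9336 × 1.1) = 922.15 N.
ΣF_x = 0: H_x = T cos 69° = 330.47 N.

H_x ≈ 330 N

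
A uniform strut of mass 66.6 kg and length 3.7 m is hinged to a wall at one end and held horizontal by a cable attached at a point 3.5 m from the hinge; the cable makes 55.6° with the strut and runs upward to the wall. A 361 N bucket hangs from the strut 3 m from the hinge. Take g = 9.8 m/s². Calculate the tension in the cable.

T ≈ 793 N

Take torques about the hinge: T sin 55.6° · 3.5 = 66.6×9.8×1.85 + 361×3 = 2290.5 N·m.
So T = 2290.5 / (0.8251 × 3.5) = 793.12 N.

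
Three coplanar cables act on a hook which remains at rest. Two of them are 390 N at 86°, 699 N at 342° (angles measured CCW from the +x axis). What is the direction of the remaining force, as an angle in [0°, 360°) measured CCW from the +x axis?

θ ≈ 194°

Sum the known components: ΣF_x = 692 N, ΣF_y = 173 N.
For equilibrium the remaining force must supply (−ΣF_x, −ΣF_y) = (-692, -173) N.
Magnitude = √((-692)² + (-173)²) = 713.3 N; direction = atan2(-173, -692) = 194.0°.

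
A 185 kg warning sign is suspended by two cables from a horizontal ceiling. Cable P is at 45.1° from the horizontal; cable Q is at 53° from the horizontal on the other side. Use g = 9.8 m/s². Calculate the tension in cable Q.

T_Q ≈ 1290 N

Weight W = 185 × 9.8 = 1813 N acts straight down.
Horizontal: T_P cos 45.1° = T_Q cos 53°  →  T_P = 0.8526 T_Q.
Vertical: T_P sin 45.1° + T_Q sin 53° = 1813.
Substituting the horizontal relation into the vertical equation gives 1.403 T_Q = 1813, so T_Q = 1293 N.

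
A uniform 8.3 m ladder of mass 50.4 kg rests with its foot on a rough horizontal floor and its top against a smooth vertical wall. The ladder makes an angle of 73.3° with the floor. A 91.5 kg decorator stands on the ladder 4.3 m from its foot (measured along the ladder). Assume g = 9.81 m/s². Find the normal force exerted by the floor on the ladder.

ΣF_y = 0: N_floor = 50.4×9.81 + 91.5×9.81 = 1392 N.

N_floor ≈ 1390 N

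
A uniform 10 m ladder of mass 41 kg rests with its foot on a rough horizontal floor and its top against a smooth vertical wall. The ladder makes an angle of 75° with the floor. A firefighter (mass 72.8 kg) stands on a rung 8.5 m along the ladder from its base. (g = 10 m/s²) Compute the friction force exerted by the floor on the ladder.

f ≈ 221 N

Torques about the foot: N_wall · 10 sin 75° = 41×10×5 cos 75° + 72.8×10×8.5 cos 75° → N_wall = 220.74 N.
ΣF_x = 0: f_floor = N_wall = 220.74 N.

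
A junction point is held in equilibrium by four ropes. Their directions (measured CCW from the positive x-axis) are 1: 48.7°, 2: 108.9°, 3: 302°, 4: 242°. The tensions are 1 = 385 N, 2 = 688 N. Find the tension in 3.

Resolve: ΣF_x = 385 cos 48.7° + 688 cos 108.9° + T_3 cos 302° + T_4 cos 242° = 0.
        ΣF_y = 385 sin 48.7° + 688 sin 108.9° + T_3 sin 302° + T_4 sin 242° = 0.
The known terms sum to (31.25, 940.1) N, so 0.5299 T_3 − 0.4695 T_4 = -31.25 and -0.8480 T_3 − 0.8829 T_4 = -940.1.
Solving simultaneously: T_3 = 477.8 N, T_4 = 605.9 N.

T_3 ≈ 478 N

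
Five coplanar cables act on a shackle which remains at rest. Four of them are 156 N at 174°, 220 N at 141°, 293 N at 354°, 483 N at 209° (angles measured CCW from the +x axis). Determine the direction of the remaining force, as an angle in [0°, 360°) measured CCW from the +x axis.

Sum the known components: ΣF_x = -457.2 N, ΣF_y = -110 N.
For equilibrium the remaining force must supply (−ΣF_x, −ΣF_y) = (457.2, 110) N.
Magnitude = √((457.2)² + (110)²) = 470.2 N; direction = atan2(110, 457.2) = 13.5°.

θ ≈ 13.5°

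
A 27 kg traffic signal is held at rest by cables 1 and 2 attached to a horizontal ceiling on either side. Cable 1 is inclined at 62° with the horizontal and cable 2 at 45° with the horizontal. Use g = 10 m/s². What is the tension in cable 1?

T_1 ≈ 200 N

Weight W = 27 × 10 = 270 N acts straight down.
Horizontal: T_1 cos 62° = T_2 cos 45°  →  T_2 = 0.6639 T_1.
Vertical: T_1 sin 62° + T_2 sin 45° = 270.
Substituting the horizontal relation into the vertical equation gives 1.352 T_1 = 270, so T_1 = 199.6 N.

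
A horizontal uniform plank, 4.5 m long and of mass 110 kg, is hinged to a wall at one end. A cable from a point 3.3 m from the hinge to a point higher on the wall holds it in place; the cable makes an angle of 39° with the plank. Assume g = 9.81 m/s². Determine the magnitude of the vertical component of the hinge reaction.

Take torques about the hinge: T sin 39° · 3.3 = 110×9.81×2.25 = 2428 N·m.
So T = 2428 / (0.6293 × 3.3) = 1169.1 N.
ΣF_y = 0: H_y = (110×9.81) − T sin 39° = 1079.1 − 735.75 = 343.35 N.

|H_y| ≈ 343 N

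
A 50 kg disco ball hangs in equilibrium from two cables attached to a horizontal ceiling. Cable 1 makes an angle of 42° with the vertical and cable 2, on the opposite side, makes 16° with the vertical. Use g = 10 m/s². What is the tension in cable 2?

Angles from the horizontal: cable 1 is 90° − 42° = 48°, cable 2 is 90° − 16° = 74°.
Weight W = 50 × 10 = 500 N acts straight down.
Horizontal: T_1 cos 48° = T_2 cos 74°  →  T_1 = 0.4119 T_2.
Vertical: T_1 sin 48° + T_2 sin 74° = 500.
Substituting the horizontal relation into the vertical equation gives 1.267 T_2 = 500, so T_2 = 394.5 N.

T_2 ≈ 395 N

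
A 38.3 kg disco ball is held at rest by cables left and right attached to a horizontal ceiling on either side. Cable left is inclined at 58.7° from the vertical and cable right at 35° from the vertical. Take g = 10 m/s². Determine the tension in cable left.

Angles from the horizontal: cable left is 90° − 58.7° = 31.3°, cable right is 90° − 35° = 55°.
Weight W = 38.3 × 10 = 383 N acts straight down.
Horizontal: T_left cos 31.3° = T_right cos 55°  →  T_right = 1.49 T_left.
Vertical: T_left sin 31.3° + T_right sin 55° = 383.
Substituting the horizontal relation into the vertical equation gives 1.74 T_left = 383, so T_left = 220.1 N.

T_left ≈ 220 N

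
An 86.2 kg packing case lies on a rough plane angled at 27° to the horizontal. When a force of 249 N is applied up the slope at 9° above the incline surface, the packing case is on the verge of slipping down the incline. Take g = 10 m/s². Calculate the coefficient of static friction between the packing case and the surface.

μ ≈ 0.199

On the verge of sliding down the incline, friction is at its maximum μN and acts up the slope.
Perpendicular to incline: N = W cos 27° − P sin 9° = 768 − 38.95 = 729.1 N.
Along incline: P cos 9° + μN = W sin 27° → μ = (W sin 27° − P cos 9°) / N = 0.1994.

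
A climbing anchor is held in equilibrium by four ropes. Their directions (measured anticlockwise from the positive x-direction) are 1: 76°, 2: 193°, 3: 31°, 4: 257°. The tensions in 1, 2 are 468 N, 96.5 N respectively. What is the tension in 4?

T_4 ≈ 501 N

Resolve: ΣF_x = 468 cos 76° + 96.5 cos 193° + T_3 cos 31° + T_4 cos 257° = 0.
        ΣF_y = 468 sin 76° + 96.5 sin 193° + T_3 sin 31° + T_4 sin 257° = 0.
The known terms sum to (19.19, 432.4) N, so 0.8572 T_3 − 0.2250 T_4 = -19.19 and 0.5150 T_3 − 0.9744 T_4 = -432.4.
Solving simultaneously: T_3 = 109.2 N, T_4 = 501.5 N.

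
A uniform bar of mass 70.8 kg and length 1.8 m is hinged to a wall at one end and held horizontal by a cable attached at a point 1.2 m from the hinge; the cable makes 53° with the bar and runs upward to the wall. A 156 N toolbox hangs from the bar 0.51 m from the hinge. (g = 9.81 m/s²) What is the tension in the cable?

Take torques about the hinge: T sin 53° · 1.2 = 70.8×9.81×0.9 + 156×0.51 = 704.65 N·m.
So T = 704.65 / (0.7986 × 1.2) = 735.27 N.

T ≈ 735 N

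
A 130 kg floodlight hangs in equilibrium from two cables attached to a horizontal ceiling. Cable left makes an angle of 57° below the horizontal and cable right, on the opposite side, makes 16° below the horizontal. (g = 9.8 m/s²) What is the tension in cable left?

T_left ≈ 1280 N

Weight W = 130 × 9.8 = 1274 N acts straight down.
Horizontal: T_left cos 57° = T_right cos 16°  →  T_right = 0.5666 T_left.
Vertical: T_left sin 57° + T_right sin 16° = 1274.
Substituting the horizontal relation into the vertical equation gives 0.9948 T_left = 1274, so T_left = 1281 N.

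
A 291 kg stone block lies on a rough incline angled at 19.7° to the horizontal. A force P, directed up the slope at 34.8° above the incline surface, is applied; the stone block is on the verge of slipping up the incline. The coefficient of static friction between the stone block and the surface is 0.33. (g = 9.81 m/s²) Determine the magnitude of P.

On the verge of sliding up the incline, friction equals μN and acts down the slope.
Perpendicular: N + P sin 34.8° = W cos 19.7° = 2688 N.
Along incline: P cos 34.8° = W sin 19.7° + μN  with W sin 19.7° = 962.3 N.
Solving the pair for P and N: P = 1832 N, N = 1642 N (and f = μN = 541.9 N).

P ≈ 1830 N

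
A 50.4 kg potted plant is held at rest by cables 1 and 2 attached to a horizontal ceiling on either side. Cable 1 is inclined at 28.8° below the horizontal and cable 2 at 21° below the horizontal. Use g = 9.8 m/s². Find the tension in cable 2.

T_2 ≈ 567 N

Weight W = 50.4 × 9.8 = 493.9 N acts straight down.
Horizontal: T_1 cos 28.8° = T_2 cos 21°  →  T_1 = 1.065 T_2.
Vertical: T_1 sin 28.8° + T_2 sin 21° = 493.9.
Substituting the horizontal relation into the vertical equation gives 0.8716 T_2 = 493.9, so T_2 = 566.7 N.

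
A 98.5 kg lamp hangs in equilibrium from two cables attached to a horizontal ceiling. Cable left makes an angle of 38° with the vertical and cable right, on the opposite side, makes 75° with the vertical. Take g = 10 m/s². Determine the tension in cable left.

T_left ≈ 1030 N

Angles from the horizontal: cable left is 90° − 38° = 52°, cable right is 90° − 75° = 15°.
Weight W = 98.5 × 10 = 985 N acts straight down.
Horizontal: T_left cos 52° = T_right cos 15°  →  T_right = 0.6374 T_left.
Vertical: T_left sin 52° + T_right sin 15° = 985.
Substituting the horizontal relation into the vertical equation gives 0.953 T_left = 985, so T_left = 1034 N.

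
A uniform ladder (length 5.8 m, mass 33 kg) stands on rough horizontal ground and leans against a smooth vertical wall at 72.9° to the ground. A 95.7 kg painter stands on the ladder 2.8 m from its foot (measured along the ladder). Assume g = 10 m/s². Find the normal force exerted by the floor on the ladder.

ΣF_y = 0: N_floor = 33×10 + 95.7×10 = 1287 N.

N_floor ≈ 1290 N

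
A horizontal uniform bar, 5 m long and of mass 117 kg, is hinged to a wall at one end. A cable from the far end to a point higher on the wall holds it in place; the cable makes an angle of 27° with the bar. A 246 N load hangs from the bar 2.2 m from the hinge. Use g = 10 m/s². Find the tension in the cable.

T ≈ 1530 N

Take torques about the hinge: T sin 27° · 5 = 117×10×2.5 + 246×2.2 = 3466.2 N·m.
So T = 3466.2 / (0.4540 × 5) = 1527 N.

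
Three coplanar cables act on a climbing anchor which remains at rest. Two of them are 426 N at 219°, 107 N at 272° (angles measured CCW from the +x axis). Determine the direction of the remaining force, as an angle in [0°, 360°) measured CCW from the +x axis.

Sum the known components: ΣF_x = -327.3 N, ΣF_y = -375 N.
For equilibrium the remaining force must supply (−ΣF_x, −ΣF_y) = (327.3, 375) N.
Magnitude = √((327.3)² + (375)²) = 497.8 N; direction = atan2(375, 327.3) = 48.9°.

θ ≈ 48.9°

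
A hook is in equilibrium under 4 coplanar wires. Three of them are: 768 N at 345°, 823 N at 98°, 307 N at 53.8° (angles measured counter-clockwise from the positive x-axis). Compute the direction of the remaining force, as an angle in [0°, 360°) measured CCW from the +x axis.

θ ≈ 227°

Sum the known components: ΣF_x = 808.6 N, ΣF_y = 864 N.
For equilibrium the remaining force must supply (−ΣF_x, −ΣF_y) = (-808.6, -864) N.
Magnitude = √((-808.6)² + (-864)²) = 1183 N; direction = atan2(-864, -808.6) = 226.9°.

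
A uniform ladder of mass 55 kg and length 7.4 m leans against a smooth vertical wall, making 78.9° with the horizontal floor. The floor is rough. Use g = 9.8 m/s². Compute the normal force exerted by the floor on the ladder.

N_floor ≈ 539 N

ΣF_y = 0: N_floor = 55×9.8 = 539 N.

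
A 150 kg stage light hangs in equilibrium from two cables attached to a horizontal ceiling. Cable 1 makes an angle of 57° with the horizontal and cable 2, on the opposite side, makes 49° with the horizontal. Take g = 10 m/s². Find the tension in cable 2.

T_2 ≈ 850 N

Weight W = 150 × 10 = 1500 N acts straight down.
Horizontal: T_1 cos 57° = T_2 cos 49°  →  T_1 = 1.205 T_2.
Vertical: T_1 sin 57° + T_2 sin 49° = 1500.
Substituting the horizontal relation into the vertical equation gives 1.765 T_2 = 1500, so T_2 = 849.9 N.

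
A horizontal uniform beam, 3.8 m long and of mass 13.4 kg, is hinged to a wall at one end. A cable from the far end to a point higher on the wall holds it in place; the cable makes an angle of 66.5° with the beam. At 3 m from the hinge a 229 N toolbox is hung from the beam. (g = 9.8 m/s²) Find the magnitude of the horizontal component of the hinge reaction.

Take torques about the hinge: T sin 66.5° · 3.8 = 13.4×9.8×1.9 + 229×3 = 936.51 N·m.
So T = 936.51 / (0.9171 × 3.8) = 268.74 N.
ΣF_x = 0: H_x = T cos 66.5° = 107.16 N.

H_x ≈ 107 N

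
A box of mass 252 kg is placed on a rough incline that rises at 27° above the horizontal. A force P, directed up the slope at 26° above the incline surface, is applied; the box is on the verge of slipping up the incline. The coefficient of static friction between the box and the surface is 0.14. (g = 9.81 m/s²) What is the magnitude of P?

P ≈ 1490 N

On the verge of sliding up the incline, friction equals μN and acts down the slope.
Perpendicular: N + P sin 26° = W cos 27° = 2203 N.
Along incline: P cos 26° = W sin 27° + μN  with W sin 27° = 1122 N.
Solving the pair for P and N: P = 1490 N, N = 1549 N (and f = μN = 216.9 N).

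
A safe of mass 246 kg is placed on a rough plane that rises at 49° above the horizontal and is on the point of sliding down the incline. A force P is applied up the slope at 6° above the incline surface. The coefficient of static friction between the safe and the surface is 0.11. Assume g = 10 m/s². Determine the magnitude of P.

On the verge of sliding down the incline, friction equals μN and acts up the slope.
Perpendicular: N + P sin 6° = W cos 49° = 1614 N.
Along incline: P cos 6° + μN = W sin 49° with W sin 49° = 1857 N.
Solving the pair for P and N: P = 1708 N, N = 1435 N (and f = μN = 157.9 N).

P ≈ 1710 N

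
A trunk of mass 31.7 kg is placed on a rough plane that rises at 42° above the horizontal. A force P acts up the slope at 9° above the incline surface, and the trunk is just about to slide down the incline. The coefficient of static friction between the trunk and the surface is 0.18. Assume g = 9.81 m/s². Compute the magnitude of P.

P ≈ 174 N

On the verge of sliding down the incline, friction equals μN and acts up the slope.
Perpendicular: N + P sin 9° = W cos 42° = 231.1 N.
Along incline: P cos 9° + μN = W sin 42° with W sin 42° = 208.1 N.
Solving the pair for P and N: P = 173.5 N, N = 204 N (and f = μN = 36.71 N).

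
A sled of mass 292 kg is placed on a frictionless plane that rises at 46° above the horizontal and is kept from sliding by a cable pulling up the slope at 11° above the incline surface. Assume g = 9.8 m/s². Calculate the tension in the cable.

Take axes along and perpendicular to the incline. Weight components: W sin 46° = 2058 N down-slope, W cos 46° = 1988 N into the surface.
Along incline: T cos 11° = W sin 46° → T = 2097 N.
Perpendicular: N = W cos 46° − T sin 11° = 1588 N.

T ≈ 2100 N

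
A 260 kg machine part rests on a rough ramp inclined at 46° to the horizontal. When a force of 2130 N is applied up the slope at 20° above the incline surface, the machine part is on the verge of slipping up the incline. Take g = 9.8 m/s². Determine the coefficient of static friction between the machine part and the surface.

μ ≈ 0.162

On the verge of sliding up the incline, friction is at its maximum μN and acts down the slope.
Perpendicular to incline: N = W cos 46° − P sin 20° = 1770 − 728.5 = 1041 N.
Along incline: P cos 20° − μN = W sin 46° → μ = −(W sin 46° − P cos 20°) / N = 0.1619.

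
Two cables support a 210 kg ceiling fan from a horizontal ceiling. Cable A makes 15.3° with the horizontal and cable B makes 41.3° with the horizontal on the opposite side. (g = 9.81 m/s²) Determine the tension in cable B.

Weight W = 210 × 9.81 = 2060 N acts straight down.
Horizontal: T_A cos 15.3° = T_B cos 41.3°  →  T_A = 0.7789 T_B.
Vertical: T_A sin 15.3° + T_B sin 41.3° = 2060.
Substituting the horizontal relation into the vertical equation gives 0.8655 T_B = 2060, so T_B = 2380 N.

T_B ≈ 2380 N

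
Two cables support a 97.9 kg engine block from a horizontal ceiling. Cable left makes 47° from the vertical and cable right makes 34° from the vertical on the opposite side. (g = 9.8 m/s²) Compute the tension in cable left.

T_left ≈ 543 N

Angles from the horizontal: cable left is 90° − 47° = 43°, cable right is 90° − 34° = 56°.
Weight W = 97.9 × 9.8 = 959.4 N acts straight down.
Horizontal: T_left cos 43° = T_right cos 56°  →  T_right = 1.308 T_left.
Vertical: T_left sin 43° + T_right sin 56° = 959.4.
Substituting the horizontal relation into the vertical equation gives 1.766 T_left = 959.4, so T_left = 543.2 N.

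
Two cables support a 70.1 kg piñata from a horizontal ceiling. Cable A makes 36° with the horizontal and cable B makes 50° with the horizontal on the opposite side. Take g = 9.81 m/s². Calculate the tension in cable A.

Weight W = 70.1 × 9.81 = 687.7 N acts straight down.
Horizontal: T_A cos 36° = T_B cos 50°  →  T_B = 1.259 T_A.
Vertical: T_A sin 36° + T_B sin 50° = 687.7.
Substituting the horizontal relation into the vertical equation gives 1.552 T_A = 687.7, so T_A = 443.1 N.

T_A ≈ 443 N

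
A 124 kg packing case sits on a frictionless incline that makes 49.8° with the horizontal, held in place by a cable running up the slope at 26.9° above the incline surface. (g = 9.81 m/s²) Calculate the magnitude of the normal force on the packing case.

N ≈ 314 N

Take axes along and perpendicular to the incline. Weight components: W sin 49.8° = 929.1 N down-slope, W cos 49.8° = 785.2 N into the surface.
Along incline: T cos 26.9° = W sin 49.8° → T = 1042 N.
Perpendicular: N = W cos 49.8° − T sin 26.9° = 313.8 N.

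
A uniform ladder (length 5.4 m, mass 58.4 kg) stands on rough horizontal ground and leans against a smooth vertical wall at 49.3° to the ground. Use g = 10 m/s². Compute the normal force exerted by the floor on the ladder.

N_floor ≈ 584 N

ΣF_y = 0: N_floor = 58.4×10 = 584 N.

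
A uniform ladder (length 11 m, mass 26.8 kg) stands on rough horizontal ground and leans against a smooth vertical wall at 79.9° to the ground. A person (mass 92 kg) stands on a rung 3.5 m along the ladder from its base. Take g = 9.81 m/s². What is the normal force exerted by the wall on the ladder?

Torques about the foot: N_wall · 11 sin 79.9° = 26.8×9.81×5.5 cos 79.9° + 92×9.81×3.5 cos 79.9° → N_wall = 74.567 N.

N_wall ≈ 74.6 N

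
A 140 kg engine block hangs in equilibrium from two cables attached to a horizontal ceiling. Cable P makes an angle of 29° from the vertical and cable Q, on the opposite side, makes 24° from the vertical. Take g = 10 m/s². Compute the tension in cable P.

Angles from the horizontal: cable P is 90° − 29° = 61°, cable Q is 90° − 24° = 66°.
Weight W = 140 × 10 = 1400 N acts straight down.
Horizontal: T_P cos 61° = T_Q cos 66°  →  T_Q = 1.192 T_P.
Vertical: T_P sin 61° + T_Q sin 66° = 1400.
Substituting the horizontal relation into the vertical equation gives 1.964 T_P = 1400, so T_P = 713 N.

T_P ≈ 713 N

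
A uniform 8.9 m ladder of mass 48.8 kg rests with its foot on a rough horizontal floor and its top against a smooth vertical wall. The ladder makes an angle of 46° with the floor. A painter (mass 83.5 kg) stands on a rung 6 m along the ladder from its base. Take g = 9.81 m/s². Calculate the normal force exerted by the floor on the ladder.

N_floor ≈ 1300 N

ΣF_y = 0: N_floor = 48.8×9.81 + 83.5×9.81 = 1297.9 N.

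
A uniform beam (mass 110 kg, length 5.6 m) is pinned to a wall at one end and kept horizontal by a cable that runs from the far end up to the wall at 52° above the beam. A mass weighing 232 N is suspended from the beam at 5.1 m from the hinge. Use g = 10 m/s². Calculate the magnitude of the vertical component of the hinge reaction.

|H_y| ≈ 571 N

Take torques about the hinge: T sin 52° · 5.6 = 110×10×2.8 + 232×5.1 = 4263.2 N·m.
So T = 4263.2 / (0.7880 × 5.6) = 966.09 N.
ΣF_y = 0: H_y = (110×10 + 232) − T sin 52° = 1332 − 761.29 = 570.71 N.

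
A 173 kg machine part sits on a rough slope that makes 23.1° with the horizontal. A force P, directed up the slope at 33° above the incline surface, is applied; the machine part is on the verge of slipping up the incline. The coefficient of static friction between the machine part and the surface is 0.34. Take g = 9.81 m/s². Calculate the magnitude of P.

P ≈ 1170 N

On the verge of sliding up the incline, friction equals μN and acts down the slope.
Perpendicular: N + P sin 33° = W cos 23.1° = 1561 N.
Along incline: P cos 33° = W sin 23.1° + μN  with W sin 23.1° = 665.8 N.
Solving the pair for P and N: P = 1169 N, N = 924.5 N (and f = μN = 314.3 N).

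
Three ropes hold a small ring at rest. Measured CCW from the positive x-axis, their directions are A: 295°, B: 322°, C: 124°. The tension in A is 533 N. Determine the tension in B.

T_B ≈ 270 N

Resolve: ΣF_x = 533 cos 295° + T_B cos 322° + T_C cos 124° = 0.
        ΣF_y = 533 sin 295° + T_B sin 322° + T_C sin 124° = 0.
The known terms sum to (225.3, -483.1) N, so 0.7880 T_B − 0.5592 T_C = -225.3 and -0.6157 T_B + 0.8290 T_C = 483.1.
Solving simultaneously: T_B = 269.8 N, T_C = 783.1 N.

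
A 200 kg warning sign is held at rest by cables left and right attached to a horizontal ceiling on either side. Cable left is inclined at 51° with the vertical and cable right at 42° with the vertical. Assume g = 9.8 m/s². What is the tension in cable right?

T_right ≈ 1530 N

Angles from the horizontal: cable left is 90° − 51° = 39°, cable right is 90° − 42° = 48°.
Weight W = 200 × 9.8 = 1960 N acts straight down.
Horizontal: T_left cos 39° = T_right cos 48°  →  T_left = 0.861 T_right.
Vertical: T_left sin 39° + T_right sin 48° = 1960.
Substituting the horizontal relation into the vertical equation gives 1.285 T_right = 1960, so T_right = 1525 N.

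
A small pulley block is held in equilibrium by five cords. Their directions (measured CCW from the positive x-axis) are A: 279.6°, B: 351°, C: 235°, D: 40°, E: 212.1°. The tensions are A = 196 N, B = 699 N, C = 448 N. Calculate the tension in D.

T_D ≈ 5930 N

Resolve: ΣF_x = 196 cos 279.6° + 699 cos 351° + 448 cos 235° + T_D cos 40° + T_E cos 212.1° = 0.
        ΣF_y = 196 sin 279.6° + 699 sin 351° + 448 sin 235° + T_D sin 40° + T_E sin 212.1° = 0.
The known terms sum to (466.1, -669.6) N, so 0.7660 T_D − 0.8471 T_E = -466.1 and 0.6428 T_D − 0.5314 T_E = 669.6.
Solving simultaneously: T_D = 5929 N, T_E = 5912 N.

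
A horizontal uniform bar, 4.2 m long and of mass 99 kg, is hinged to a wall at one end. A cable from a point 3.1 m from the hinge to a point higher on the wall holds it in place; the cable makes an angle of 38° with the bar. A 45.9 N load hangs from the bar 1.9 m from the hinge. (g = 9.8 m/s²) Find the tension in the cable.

T ≈ 1110 N

Take torques about the hinge: T sin 38° · 3.1 = 99×9.8×2.1 + 45.9×1.9 = 2124.6 N·m.
So T = 2124.6 / (0.6157 × 3.1) = 1113.2 N.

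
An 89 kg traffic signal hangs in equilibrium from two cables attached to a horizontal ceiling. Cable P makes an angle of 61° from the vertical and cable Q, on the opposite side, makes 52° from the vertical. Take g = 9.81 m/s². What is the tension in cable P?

T_P ≈ 747 N

Angles from the horizontal: cable P is 90° − 61° = 29°, cable Q is 90° − 52° = 38°.
Weight W = 89 × 9.81 = 873.1 N acts straight down.
Horizontal: T_P cos 29° = T_Q cos 38°  →  T_Q = 1.11 T_P.
Vertical: T_P sin 29° + T_Q sin 38° = 873.1.
Substituting the horizontal relation into the vertical equation gives 1.168 T_P = 873.1, so T_P = 747.4 N.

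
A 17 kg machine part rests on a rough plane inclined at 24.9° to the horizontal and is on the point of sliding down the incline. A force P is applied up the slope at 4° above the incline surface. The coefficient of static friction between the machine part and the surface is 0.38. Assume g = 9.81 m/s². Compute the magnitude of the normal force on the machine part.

On the verge of sliding down the incline, friction equals μN and acts up the slope.
Perpendicular: N + P sin 4° = W cos 24.9° = 151.3 N.
Along incline: P cos 4° + μN = W sin 24.9° with W sin 24.9° = 70.22 N.
Solving the pair for P and N: P = 13.11 N, N = 150.4 N (and f = μN = 57.13 N).

N ≈ 150 N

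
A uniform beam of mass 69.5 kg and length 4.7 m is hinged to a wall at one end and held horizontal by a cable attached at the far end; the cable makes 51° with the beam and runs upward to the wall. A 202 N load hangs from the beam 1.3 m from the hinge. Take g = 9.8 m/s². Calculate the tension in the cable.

T ≈ 510 N

Take torques about the hinge: T sin 51° · 4.7 = 69.5×9.8×2.35 + 202×1.3 = 1863.2 N·m.
So T = 1863.2 / (0.7771 × 4.7) = 510.1 N.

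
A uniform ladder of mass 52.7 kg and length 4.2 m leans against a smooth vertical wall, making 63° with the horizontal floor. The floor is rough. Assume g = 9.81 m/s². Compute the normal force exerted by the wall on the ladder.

Torques about the foot: N_wall · 4.2 sin 63° = 52.7×9.81×2.1 cos 63° → N_wall = 131.71 N.

N_wall ≈ 132 N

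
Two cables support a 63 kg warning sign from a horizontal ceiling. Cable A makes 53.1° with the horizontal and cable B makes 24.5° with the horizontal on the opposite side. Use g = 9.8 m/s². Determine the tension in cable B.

Weight W = 63 × 9.8 = 617.4 N acts straight down.
Horizontal: T_A cos 53.1° = T_B cos 24.5°  →  T_A = 1.516 T_B.
Vertical: T_A sin 53.1° + T_B sin 24.5° = 617.4.
Substituting the horizontal relation into the vertical equation gives 1.627 T_B = 617.4, so T_B = 379.6 N.

T_B ≈ 380 N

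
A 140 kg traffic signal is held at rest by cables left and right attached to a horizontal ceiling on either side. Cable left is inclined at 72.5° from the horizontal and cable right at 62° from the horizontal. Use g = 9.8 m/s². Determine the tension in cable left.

Weight W = 140 × 9.8 = 1372 N acts straight down.
Horizontal: T_left cos 72.5° = T_right cos 62°  →  T_right = 0.6405 T_left.
Vertical: T_left sin 72.5° + T_right sin 62° = 1372.
Substituting the horizontal relation into the vertical equation gives 1.519 T_left = 1372, so T_left = 903.1 N.

T_left ≈ 903 N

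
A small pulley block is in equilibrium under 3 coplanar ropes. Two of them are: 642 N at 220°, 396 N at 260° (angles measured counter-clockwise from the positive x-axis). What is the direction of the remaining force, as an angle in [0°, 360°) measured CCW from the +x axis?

Sum the known components: ΣF_x = -560.6 N, ΣF_y = -802.7 N.
For equilibrium the remaining force must supply (−ΣF_x, −ΣF_y) = (560.6, 802.7) N.
Magnitude = √((560.6)² + (802.7)²) = 979 N; direction = atan2(802.7, 560.6) = 55.1°.

θ ≈ 55.1°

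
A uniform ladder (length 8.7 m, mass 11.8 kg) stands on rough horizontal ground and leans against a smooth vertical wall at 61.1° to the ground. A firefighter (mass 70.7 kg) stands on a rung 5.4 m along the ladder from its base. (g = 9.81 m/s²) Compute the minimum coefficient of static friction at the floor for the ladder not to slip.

ΣF_y = 0: N_floor = 11.8×9.81 + 70.7×9.81 = 809.33 N.
Torques about the foot: N_wall · 8.7 sin 61.1° = 11.8×9.81×4.35 cos 61.1° + 70.7×9.81×5.4 cos 61.1° → N_wall = 269.59 N.
ΣF_x = 0: f_floor = N_wall = 269.59 N.
μ_min = f_floor / N_floor = 269.59 / 809.33 = 0.3331.

μ_min ≈ 0.333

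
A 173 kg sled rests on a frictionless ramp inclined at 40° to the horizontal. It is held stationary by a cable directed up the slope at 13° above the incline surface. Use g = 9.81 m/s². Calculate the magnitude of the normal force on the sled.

N ≈ 1050 N

Take axes along and perpendicular to the incline. Weight components: W sin 40° = 1091 N down-slope, W cos 40° = 1300 N into the surface.
Along incline: T cos 13° = W sin 40° → T = 1120 N.
Perpendicular: N = W cos 40° − T sin 13° = 1048 N.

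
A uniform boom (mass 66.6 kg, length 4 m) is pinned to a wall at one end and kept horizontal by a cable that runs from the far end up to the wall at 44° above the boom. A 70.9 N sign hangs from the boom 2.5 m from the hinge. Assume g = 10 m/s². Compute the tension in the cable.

T ≈ 543 N

Take torques about the hinge: T sin 44° · 4 = 66.6×10×2 + 70.9×2.5 = 1509.2 N·m.
So T = 1509.2 / (0.6947 × 4) = 543.16 N.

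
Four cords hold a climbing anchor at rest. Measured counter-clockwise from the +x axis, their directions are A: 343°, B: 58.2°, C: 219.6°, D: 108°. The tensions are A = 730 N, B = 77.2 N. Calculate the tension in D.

Resolve: ΣF_x = 730 cos 343° + 77.2 cos 58.2° + T_C cos 219.6° + T_D cos 108° = 0.
        ΣF_y = 730 sin 343° + 77.2 sin 58.2° + T_C sin 219.6° + T_D sin 108° = 0.
The known terms sum to (738.8, -147.8) N, so -0.7705 T_C − 0.3090 T_D = -738.8 and -0.6374 T_C + 0.9511 T_D = 147.8.
Solving simultaneously: T_C = 706.6 N, T_D = 629 N.

T_D ≈ 629 N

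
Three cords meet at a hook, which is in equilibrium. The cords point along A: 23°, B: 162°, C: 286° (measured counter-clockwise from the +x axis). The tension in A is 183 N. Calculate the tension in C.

Resolve: ΣF_x = 183 cos 23° + T_B cos 162° + T_C cos 286° = 0.
        ΣF_y = 183 sin 23° + T_B sin 162° + T_C sin 286° = 0.
The known terms sum to (168.5, 71.5) N, so -0.9511 T_B + 0.2756 T_C = -168.5 and 0.3090 T_B − 0.9613 T_C = -71.5.
Solving simultaneously: T_B = 219.1 N, T_C = 144.8 N.

T_C ≈ 145 N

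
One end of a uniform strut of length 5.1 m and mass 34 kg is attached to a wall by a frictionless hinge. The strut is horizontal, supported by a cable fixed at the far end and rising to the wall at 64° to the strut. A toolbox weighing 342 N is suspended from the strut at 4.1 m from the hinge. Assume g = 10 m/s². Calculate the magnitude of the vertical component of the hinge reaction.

|H_y| ≈ 237 N

Take torques about the hinge: T sin 64° · 5.1 = 34×10×2.55 + 342×4.1 = 2269.2 N·m.
So T = 2269.2 / (0.8988 × 5.1) = 495.04 N.
ΣF_y = 0: H_y = (34×10 + 342) − T sin 64° = 682 − 444.94 = 237.06 N.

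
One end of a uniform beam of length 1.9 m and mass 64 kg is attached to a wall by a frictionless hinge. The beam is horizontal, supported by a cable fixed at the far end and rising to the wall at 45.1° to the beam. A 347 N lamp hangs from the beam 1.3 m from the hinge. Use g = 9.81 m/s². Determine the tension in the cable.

T ≈ 778 N

Take torques about the hinge: T sin 45.1° · 1.9 = 64×9.81×0.95 + 347×1.3 = 1047.5 N·m.
So T = 1047.5 / (0.7083 × 1.9) = 778.36 N.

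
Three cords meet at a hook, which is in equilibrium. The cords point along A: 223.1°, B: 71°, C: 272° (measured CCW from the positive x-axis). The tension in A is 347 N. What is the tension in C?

Resolve: ΣF_x = 347 cos 223.1° + T_B cos 71° + T_C cos 272° = 0.
        ΣF_y = 347 sin 223.1° + T_B sin 71° + T_C sin 272° = 0.
The known terms sum to (-253.4, -237.1) N, so 0.3256 T_B + 0.0349 T_C = 253.4 and 0.9455 T_B − 0.9994 T_C = 237.1.
Solving simultaneously: T_B = 729.7 N, T_C = 453.1 N.

T_C ≈ 453 N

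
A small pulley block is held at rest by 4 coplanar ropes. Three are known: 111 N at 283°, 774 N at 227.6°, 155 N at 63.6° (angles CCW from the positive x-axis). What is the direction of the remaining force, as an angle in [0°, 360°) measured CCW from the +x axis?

Sum the known components: ΣF_x = -428 N, ΣF_y = -540.9 N.
For equilibrium the remaining force must supply (−ΣF_x, −ΣF_y) = (428, 540.9) N.
Magnitude = √((428)² + (540.9)²) = 689.8 N; direction = atan2(540.9, 428) = 51.6°.

θ ≈ 51.6°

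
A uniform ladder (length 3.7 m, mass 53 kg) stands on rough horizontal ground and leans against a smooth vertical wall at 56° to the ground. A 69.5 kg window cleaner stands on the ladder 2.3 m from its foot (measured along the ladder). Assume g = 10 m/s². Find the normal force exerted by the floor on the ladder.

ΣF_y = 0: N_floor = 53×10 + 69.5×10 = 1225 N.

N_floor ≈ 1220 N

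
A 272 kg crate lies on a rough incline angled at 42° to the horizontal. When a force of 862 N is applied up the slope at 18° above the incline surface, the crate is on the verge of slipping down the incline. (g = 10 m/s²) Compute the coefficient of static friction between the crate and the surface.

μ ≈ 0.570

On the verge of sliding down the incline, friction is at its maximum μN and acts up the slope.
Perpendicular to incline: N = W cos 42° − P sin 18° = 2021 − 266.4 = 1755 N.
Along incline: P cos 18° + μN = W sin 42° → μ = (W sin 42° − P cos 18°) / N = 0.5699.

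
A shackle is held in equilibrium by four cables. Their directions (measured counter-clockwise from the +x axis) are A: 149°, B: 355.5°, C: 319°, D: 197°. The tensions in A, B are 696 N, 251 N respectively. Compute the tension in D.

Resolve: ΣF_x = 696 cos 149° + 251 cos 355.5° + T_C cos 319° + T_D cos 197° = 0.
        ΣF_y = 696 sin 149° + 251 sin 355.5° + T_C sin 319° + T_D sin 197° = 0.
The known terms sum to (-346.4, 338.8) N, so 0.7547 T_C − 0.9563 T_D = 346.4 and -0.6561 T_C − 0.2924 T_D = -338.8.
Solving simultaneously: T_C = 501.4 N, T_D = 33.54 N.

T_D ≈ 33.5 N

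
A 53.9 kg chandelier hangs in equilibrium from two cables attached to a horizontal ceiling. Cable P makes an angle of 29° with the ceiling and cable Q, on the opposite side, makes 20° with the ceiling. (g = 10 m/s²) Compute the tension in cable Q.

Weight W = 53.9 × 10 = 539 N acts straight down.
Horizontal: T_P cos 29° = T_Q cos 20°  →  T_P = 1.074 T_Q.
Vertical: T_P sin 29° + T_Q sin 20° = 539.
Substituting the horizontal relation into the vertical equation gives 0.8629 T_Q = 539, so T_Q = 624.6 N.

T_Q ≈ 625 N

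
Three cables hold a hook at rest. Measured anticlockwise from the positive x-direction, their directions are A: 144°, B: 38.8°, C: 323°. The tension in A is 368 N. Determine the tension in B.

T_B ≈ 6.62 N

Resolve: ΣF_x = 368 cos 144° + T_B cos 38.8° + T_C cos 323° = 0.
        ΣF_y = 368 sin 144° + T_B sin 38.8° + T_C sin 323° = 0.
The known terms sum to (-297.7, 216.3) N, so 0.7793 T_B + 0.7986 T_C = 297.7 and 0.6266 T_B − 0.6018 T_C = -216.3.
Solving simultaneously: T_B = 6.625 N, T_C = 366.3 N.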